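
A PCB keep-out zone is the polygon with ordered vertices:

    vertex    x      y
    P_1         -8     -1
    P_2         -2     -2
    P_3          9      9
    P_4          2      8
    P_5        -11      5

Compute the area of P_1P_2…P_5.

108.5

Σ = (14) + (0) + (54) + (98) + (51) = 217
Area = |Σ|/2 = 108.5.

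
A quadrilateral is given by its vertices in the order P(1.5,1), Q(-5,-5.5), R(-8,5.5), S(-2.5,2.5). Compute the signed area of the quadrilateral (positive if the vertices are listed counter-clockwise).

-43.625

Apply Gauss's area formula: 2A = Σ (x_i·y_{i+1} − x_{i+1}·y_i), indices taken mod 4.
Σ = (-3.25) + (-71.5) + (-6.25) + (-6.25) = -87.25
Signed area = Σ/2 = -43.625 (negative ⇒ clockwise traversal).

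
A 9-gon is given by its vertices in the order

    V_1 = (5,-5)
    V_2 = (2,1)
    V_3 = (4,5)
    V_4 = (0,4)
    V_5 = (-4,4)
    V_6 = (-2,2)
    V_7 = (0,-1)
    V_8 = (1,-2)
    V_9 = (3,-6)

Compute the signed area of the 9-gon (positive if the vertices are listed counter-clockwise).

Apply Gauss's area formula: 2A = Σ (x_i·y_{i+1} − x_{i+1}·y_i), indices taken mod 9.
V_1→V_2: (5)(1) − (2)(-5) = 15
V_2→V_3: (2)(5) − (4)(1) = 6
V_3→V_4: (4)(4) − (0)(5) = 16
V_4→V_5: (0)(4) − (-4)(4) = 16
V_5→V_6: (-4)(2) − (-2)(4) = 0
V_6→V_7: (-2)(-1) − (0)(2) = 2
V_7→V_8: (0)(-2) − (1)(-1) = 1
V_8→V_9: (1)(-6) − (3)(-2) = 0
V_9→V_1: (3)(-5) − (5)(-6) = 15
Σ = 71
Signed area = Σ/2 = 35.5 (positive ⇒ counter-clockwise traversal).

35.5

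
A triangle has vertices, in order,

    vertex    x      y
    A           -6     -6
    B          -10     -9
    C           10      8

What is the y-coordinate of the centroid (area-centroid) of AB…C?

Apply the shoelace (surveyor's) formula. First the cross-terms c_i = x_i·y_{i+1} − x_{i+1}·y_i:
  -6, 10, -12  ⇒  2A = -8, A = -4.
Then Σ (y_i + y_{i+1})·c_i = 56, so ȳ = 56 / (6·(-4)) = -7/3.

-7/3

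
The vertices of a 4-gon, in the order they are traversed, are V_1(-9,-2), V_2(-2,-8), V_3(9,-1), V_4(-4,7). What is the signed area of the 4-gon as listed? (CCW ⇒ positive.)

136

V_1→V_2: (-9)(-8) − (-2)(-2) = 68
V_2→V_3: (-2)(-1) − (9)(-8) = 74
V_3→V_4: (9)(7) − (-4)(-1) = 59
V_4→V_1: (-4)(-2) − (-9)(7) = 71
Σ = 272
Signed area = Σ/2 = 136 (positive ⇒ counter-clockwise traversal).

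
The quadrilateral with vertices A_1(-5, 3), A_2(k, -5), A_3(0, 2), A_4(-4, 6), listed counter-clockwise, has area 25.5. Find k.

Write out the shoelace sum; only the two edges meeting at A_2 involve k:
2·Area = [((-5)·(-5) − k·3) + (k·2 − 0·(-5))] + 26
       = -1·k + 51 = 51
⇒ k = 0.

0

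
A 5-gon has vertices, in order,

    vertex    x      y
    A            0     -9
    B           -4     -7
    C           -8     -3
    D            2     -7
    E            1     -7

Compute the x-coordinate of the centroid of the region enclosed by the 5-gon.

Apply the shoelace formula. First the cross-terms c_i = x_i·y_{i+1} − x_{i+1}·y_i:
  -36, -44, 62, -7, -9  ⇒  2A = -34, A = -17.
Then Σ (x_i + x_{i+1})·c_i = 270, so x̄ = 270 / (6·(-17)) = -45/17.

-45/17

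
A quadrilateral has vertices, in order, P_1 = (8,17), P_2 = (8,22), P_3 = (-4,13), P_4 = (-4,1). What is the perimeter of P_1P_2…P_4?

|P_1P_2| = √((0)² + (5)²) = √25 = 5
|P_2P_3| = √((-12)² + (-9)²) = √225 = 15
|P_3P_4| = √((0)² + (-12)²) = √144 = 12
|P_4P_1| = √((12)² + (16)²) = √400 = 20
Perimeter = 5 + 15 + 12 + 20 = 52.

52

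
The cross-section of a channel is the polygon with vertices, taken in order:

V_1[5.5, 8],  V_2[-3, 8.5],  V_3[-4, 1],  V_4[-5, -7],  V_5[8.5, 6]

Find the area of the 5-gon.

99.625

Apply the surveyor's formula: 2A = Σ (x_i·y_{i+1} − x_{i+1}·y_i), indices taken mod 5.
Σ = (70.75) + (31) + (33) + (29.5) + (35) = 199.25
Area = |Σ|/2 = 99.625.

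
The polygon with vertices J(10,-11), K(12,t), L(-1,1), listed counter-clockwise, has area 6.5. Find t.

The doubled signed area Σ (x_i y_{i+1} − x_{i+1} y_i) is linear in t.
With t=0 it equals 145; the coefficient of t is 11 (from the two edges through K).
So 11·t + 145 = 2·6.5 = 13 ⇒ t = -12.

-12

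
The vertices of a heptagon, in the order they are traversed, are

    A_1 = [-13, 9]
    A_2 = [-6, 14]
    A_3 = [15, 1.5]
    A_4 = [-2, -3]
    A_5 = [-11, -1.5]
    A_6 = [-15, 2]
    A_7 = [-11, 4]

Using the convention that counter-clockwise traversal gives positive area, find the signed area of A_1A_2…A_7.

Apply the shoelace formula: 2A = Σ (x_i·y_{i+1} − x_{i+1}·y_i), indices taken mod 7.
Cross-terms: -128, -219, -42, -30, -44.5, -38, -47  ⇒  Σ = -548.5
Signed area = Σ/2 = -274.25 (negative ⇒ clockwise traversal).

-274.25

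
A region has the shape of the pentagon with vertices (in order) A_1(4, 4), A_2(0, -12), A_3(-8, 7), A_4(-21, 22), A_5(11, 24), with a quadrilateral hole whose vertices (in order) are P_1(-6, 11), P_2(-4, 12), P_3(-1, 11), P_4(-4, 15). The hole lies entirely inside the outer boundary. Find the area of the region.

478

Outer boundary:
Apply Gauss's area formula: 2A = Σ (x_i·y_{i+1} − x_{i+1}·y_i), indices taken mod 5.
Cross-terms: -48, -96, -29, -746, -52  ⇒  Σ = -971
Area = |Σ|/2 = 485.5.
Hole:
Σ = (-28) + (-32) + (29) + (46) = 15
Area = |Σ|/2 = 7.5.
Net area = 485.5 − 7.5 = 478.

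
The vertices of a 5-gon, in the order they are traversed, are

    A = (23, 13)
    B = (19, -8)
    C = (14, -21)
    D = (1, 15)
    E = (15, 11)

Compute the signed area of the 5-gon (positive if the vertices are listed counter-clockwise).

A→B: (23)(-8) − (19)(13) = -431
B→C: (19)(-21) − (14)(-8) = -287
C→D: (14)(15) − (1)(-21) = 231
D→E: (1)(11) − (15)(15) = -214
E→A: (15)(13) − (23)(11) = -58
Σ = -759
Signed area = Σ/2 = -379.5 (negative ⇒ clockwise traversal).

-379.5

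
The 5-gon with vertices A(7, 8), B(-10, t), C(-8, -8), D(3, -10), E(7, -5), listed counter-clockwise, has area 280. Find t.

10

The doubled signed area Σ (x_i y_{i+1} − x_{i+1} y_i) is linear in t.
With t=0 it equals 410; the coefficient of t is 15 (from the two edges through B).
So 15·t + 410 = 2·280 = 560 ⇒ t = 10.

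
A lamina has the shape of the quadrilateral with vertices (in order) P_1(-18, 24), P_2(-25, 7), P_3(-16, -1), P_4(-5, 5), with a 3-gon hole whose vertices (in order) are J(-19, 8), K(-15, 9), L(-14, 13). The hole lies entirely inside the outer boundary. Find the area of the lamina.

240.5

Outer boundary:
P_1→P_2: (-18)(7) − (-25)(24) = 474
P_2→P_3: (-25)(-1) − (-16)(7) = 137
P_3→P_4: (-16)(5) − (-5)(-1) = -85
P_4→P_1: (-5)(24) − (-18)(5) = -30
Σ = 496
Area = |Σ|/2 = 248.
Hole:
Apply the surveyor's formula: 2A = Σ (x_i·y_{i+1} − x_{i+1}·y_i), indices taken mod 3.
J→K: (-19)(9) − (-15)(8) = -51
K→L: (-15)(13) − (-14)(9) = -69
L→J: (-14)(8) − (-19)(13) = 135
Σ = 15
Area = |Σ|/2 = 7.5.
Net area = 248 − 7.5 = 240.5.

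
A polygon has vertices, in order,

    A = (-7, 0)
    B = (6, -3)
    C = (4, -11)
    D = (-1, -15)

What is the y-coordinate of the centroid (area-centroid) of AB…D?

-374/57

Apply the shoelace (surveyor's) formula. First the cross-terms c_i = x_i·y_{i+1} − x_{i+1}·y_i:
  21, -54, -71, -105  ⇒  2A = -209, A = -104.5.
Then Σ (y_i + y_{i+1})·c_i = 4114, so ȳ = 4114 / (6·(-104.5)) = -374/57.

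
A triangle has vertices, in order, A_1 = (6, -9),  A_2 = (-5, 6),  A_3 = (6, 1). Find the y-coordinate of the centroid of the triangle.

Apply the shoelace formula. First the cross-terms c_i = x_i·y_{i+1} − x_{i+1}·y_i:
  -9, -41, -60  ⇒  2A = -110, A = -55.
Then Σ (y_i + y_{i+1})·c_i = 220, so ȳ = 220 / (6·(-55)) = -2/3.

-2/3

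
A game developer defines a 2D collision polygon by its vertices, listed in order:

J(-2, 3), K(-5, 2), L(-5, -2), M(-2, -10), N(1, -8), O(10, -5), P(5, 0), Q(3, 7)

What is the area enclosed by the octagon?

Σ = (11) + (20) + (46) + (26) + (75) + (25) + (35) + (23) = 261
Area = |Σ|/2 = 130.5.

130.5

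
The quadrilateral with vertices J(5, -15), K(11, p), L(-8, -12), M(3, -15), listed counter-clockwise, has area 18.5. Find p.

Write out the shoelace sum; only the two edges meeting at K involve p:
2·Area = [(5·p − 11·(-15)) + (11·(-12) − (-8)·p)] + 186
       = 13·p + 219 = 37
⇒ p = -14.

-14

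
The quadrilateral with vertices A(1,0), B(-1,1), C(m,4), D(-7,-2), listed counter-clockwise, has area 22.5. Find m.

The doubled signed area Σ (x_i y_{i+1} − x_{i+1} y_i) is linear in m.
With m=0 it equals 27; the coefficient of m is -3 (from the two edges through C).
So -3·m + 27 = 2·22.5 = 45 ⇒ m = -6.

-6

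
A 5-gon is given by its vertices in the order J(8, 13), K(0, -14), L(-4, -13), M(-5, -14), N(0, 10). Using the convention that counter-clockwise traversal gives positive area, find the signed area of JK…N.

-153.5

Apply the shoelace formula: 2A = Σ (x_i·y_{i+1} − x_{i+1}·y_i), indices taken mod 5.
Σ = (-112) + (-56) + (-9) + (-50) + (-80) = -307
Signed area = Σ/2 = -153.5 (negative ⇒ clockwise traversal).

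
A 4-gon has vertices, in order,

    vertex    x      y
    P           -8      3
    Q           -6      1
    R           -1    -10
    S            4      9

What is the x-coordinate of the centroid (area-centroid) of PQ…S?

Apply the surveyor's formula. First the cross-terms c_i = x_i·y_{i+1} − x_{i+1}·y_i:
  10, 61, 31, 84  ⇒  2A = 186, A = 93.
Then Σ (x_i + x_{i+1})·c_i = -810, so x̄ = -810 / (6·93) = -45/31.

-45/31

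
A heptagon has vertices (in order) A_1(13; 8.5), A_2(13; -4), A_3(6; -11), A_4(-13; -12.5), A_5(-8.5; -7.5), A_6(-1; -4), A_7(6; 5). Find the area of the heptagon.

Apply the shoelace (surveyor's) formula: 2A = Σ (x_i·y_{i+1} − x_{i+1}·y_i), indices taken mod 7.
Σ = (-162.5) + (-119) + (-218) + (-8.75) + (26.5) + (19) + (-14) = -476.75
Area = |Σ|/2 = 238.375.

238.375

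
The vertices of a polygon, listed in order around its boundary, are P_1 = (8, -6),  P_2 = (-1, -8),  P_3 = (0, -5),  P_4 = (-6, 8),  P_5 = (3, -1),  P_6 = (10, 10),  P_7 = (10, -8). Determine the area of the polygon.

P_1→P_2: (8)(-8) − (-1)(-6) = -70
P_2→P_3: (-1)(-5) − (0)(-8) = 5
P_3→P_4: (0)(8) − (-6)(-5) = -30
P_4→P_5: (-6)(-1) − (3)(8) = -18
P_5→P_6: (3)(10) − (10)(-1) = 40
P_6→P_7: (10)(-8) − (10)(10) = -180
P_7→P_1: (10)(-6) − (8)(-8) = 4
Σ = -249
Area = |Σ|/2 = 124.5.

124.5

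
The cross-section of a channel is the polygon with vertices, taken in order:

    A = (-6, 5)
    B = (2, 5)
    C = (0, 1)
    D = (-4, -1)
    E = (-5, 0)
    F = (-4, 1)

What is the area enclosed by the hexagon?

29

Apply the shoelace formula: 2A = Σ (x_i·y_{i+1} − x_{i+1}·y_i), indices taken mod 6.
Σ = (-40) + (2) + (4) + (-5) + (-5) + (-14) = -58
Area = |Σ|/2 = 29.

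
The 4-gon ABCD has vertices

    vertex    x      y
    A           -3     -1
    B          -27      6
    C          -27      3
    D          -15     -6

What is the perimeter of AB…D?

|AB| = √((-24)² + (7)²) = √625 = 25
|BC| = √((0)² + (-3)²) = √9 = 3
|CD| = √((12)² + (-9)²) = √225 = 15
|DA| = √((12)² + (5)²) = √169 = 13
Perimeter = 25 + 3 + 15 + 13 = 56.

56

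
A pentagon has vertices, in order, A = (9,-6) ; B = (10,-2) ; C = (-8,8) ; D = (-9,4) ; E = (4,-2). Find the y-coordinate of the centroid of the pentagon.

Apply the shoelace formula. First the cross-terms c_i = x_i·y_{i+1} − x_{i+1}·y_i:
  42, 64, 40, 2, -6  ⇒  2A = 142, A = 71.
Then Σ (y_i + y_{i+1})·c_i = 580, so ȳ = 580 / (6·71) = 290/213.

290/213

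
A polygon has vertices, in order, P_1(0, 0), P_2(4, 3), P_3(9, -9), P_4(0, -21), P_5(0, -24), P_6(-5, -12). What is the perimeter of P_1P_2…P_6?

62

|P_1P_2| = √((4)² + (3)²) = √25 = 5
|P_2P_3| = √((5)² + (-12)²) = √169 = 13
|P_3P_4| = √((-9)² + (-12)²) = √225 = 15
|P_4P_5| = √((0)² + (-3)²) = √9 = 3
|P_5P_6| = √((-5)² + (12)²) = √169 = 13
|P_6P_1| = √((5)² + (12)²) = √169 = 13
Perimeter = 5 + 13 + 15 + 3 + 13 + 13 = 62.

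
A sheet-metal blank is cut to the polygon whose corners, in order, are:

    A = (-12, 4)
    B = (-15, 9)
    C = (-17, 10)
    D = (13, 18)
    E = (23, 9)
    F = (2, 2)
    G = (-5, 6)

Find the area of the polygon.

Apply the shoelace (surveyor's) formula: 2A = Σ (x_i·y_{i+1} − x_{i+1}·y_i), indices taken mod 7.
A→B: (-12)(9) − (-15)(4) = -48
B→C: (-15)(10) − (-17)(9) = 3
C→D: (-17)(18) − (13)(10) = -436
D→E: (13)(9) − (23)(18) = -297
E→F: (23)(2) − (2)(9) = 28
F→G: (2)(6) − (-5)(2) = 22
G→A: (-5)(4) − (-12)(6) = 52
Σ = -676
Area = |Σ|/2 = 338.

338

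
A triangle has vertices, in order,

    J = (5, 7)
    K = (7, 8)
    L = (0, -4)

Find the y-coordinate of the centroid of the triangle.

Apply the shoelace formula. First the cross-terms c_i = x_i·y_{i+1} − x_{i+1}·y_i:
  -9, -28, 20  ⇒  2A = -17, A = -8.5.
Then Σ (y_i + y_{i+1})·c_i = -187, so ȳ = -187 / (6·(-8.5)) = 11/3.

11/3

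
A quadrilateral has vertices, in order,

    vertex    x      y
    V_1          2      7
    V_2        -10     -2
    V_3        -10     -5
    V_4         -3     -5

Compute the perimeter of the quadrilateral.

|V_1V_2| = √((-12)² + (-9)²) = √225 = 15
|V_2V_3| = √((0)² + (-3)²) = √9 = 3
|V_3V_4| = √((7)² + (0)²) = √49 = 7
|V_4V_1| = √((5)² + (12)²) = √169 = 13
Perimeter = 15 + 3 + 7 + 13 = 38.

38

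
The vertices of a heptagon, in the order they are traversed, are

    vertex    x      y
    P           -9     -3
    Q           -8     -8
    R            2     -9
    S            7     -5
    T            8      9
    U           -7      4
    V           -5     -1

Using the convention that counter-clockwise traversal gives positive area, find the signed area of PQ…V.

Apply the surveyor's formula: 2A = Σ (x_i·y_{i+1} − x_{i+1}·y_i), indices taken mod 7.
Σ = (48) + (88) + (53) + (103) + (95) + (27) + (6) = 420
Signed area = Σ/2 = 210 (positive ⇒ counter-clockwise traversal).

210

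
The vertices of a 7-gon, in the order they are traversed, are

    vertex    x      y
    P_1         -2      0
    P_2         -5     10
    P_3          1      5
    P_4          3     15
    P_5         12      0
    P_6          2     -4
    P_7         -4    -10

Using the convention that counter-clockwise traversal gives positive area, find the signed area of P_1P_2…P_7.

Apply the shoelace (surveyor's) formula: 2A = Σ (x_i·y_{i+1} − x_{i+1}·y_i), indices taken mod 7.
Σ = (-20) + (-35) + (0) + (-180) + (-48) + (-36) + (-20) = -339
Signed area = Σ/2 = -169.5 (negative ⇒ clockwise traversal).

-169.5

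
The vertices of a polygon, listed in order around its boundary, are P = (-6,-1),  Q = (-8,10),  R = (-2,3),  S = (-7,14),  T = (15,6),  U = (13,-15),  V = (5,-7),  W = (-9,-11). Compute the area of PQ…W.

Cross-terms: -68, -4, -7, -252, -303, -16, -118, -57  ⇒  Σ = -825
Area = |Σ|/2 = 412.5.

412.5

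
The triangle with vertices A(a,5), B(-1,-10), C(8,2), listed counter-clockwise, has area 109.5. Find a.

The doubled signed area Σ (x_i y_{i+1} − x_{i+1} y_i) is linear in a.
With a=0 it equals 123; the coefficient of a is -12 (from the two edges through A).
So -12·a + 123 = 2·109.5 = 219 ⇒ a = -8.

-8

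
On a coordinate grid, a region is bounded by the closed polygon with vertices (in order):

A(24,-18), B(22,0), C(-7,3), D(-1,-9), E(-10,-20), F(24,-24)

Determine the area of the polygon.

661

Apply Gauss's area formula: 2A = Σ (x_i·y_{i+1} − x_{i+1}·y_i), indices taken mod 6.
Σ = (396) + (66) + (66) + (-70) + (720) + (144) = 1322
Area = |Σ|/2 = 661.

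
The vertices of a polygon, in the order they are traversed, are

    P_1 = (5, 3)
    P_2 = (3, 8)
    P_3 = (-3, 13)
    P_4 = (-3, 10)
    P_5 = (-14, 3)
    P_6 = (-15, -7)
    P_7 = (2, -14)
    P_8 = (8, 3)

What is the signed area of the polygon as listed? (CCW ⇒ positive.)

364

Apply the shoelace (surveyor's) formula: 2A = Σ (x_i·y_{i+1} − x_{i+1}·y_i), indices taken mod 8.
P_1→P_2: (5)(8) − (3)(3) = 31
P_2→P_3: (3)(13) − (-3)(8) = 63
P_3→P_4: (-3)(10) − (-3)(13) = 9
P_4→P_5: (-3)(3) − (-14)(10) = 131
P_5→P_6: (-14)(-7) − (-15)(3) = 143
P_6→P_7: (-15)(-14) − (2)(-7) = 224
P_7→P_8: (2)(3) − (8)(-14) = 118
P_8→P_1: (8)(3) − (5)(3) = 9
Σ = 728
Signed area = Σ/2 = 364 (positive ⇒ counter-clockwise traversal).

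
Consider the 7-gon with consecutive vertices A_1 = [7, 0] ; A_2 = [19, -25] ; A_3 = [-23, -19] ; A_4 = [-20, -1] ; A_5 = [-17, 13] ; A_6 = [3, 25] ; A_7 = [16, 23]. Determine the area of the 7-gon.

1350.5

Apply the shoelace (surveyor's) formula: 2A = Σ (x_i·y_{i+1} − x_{i+1}·y_i), indices taken mod 7.
A_1→A_2: (7)(-25) − (19)(0) = -175
A_2→A_3: (19)(-19) − (-23)(-25) = -936
A_3→A_4: (-23)(-1) − (-20)(-19) = -357
A_4→A_5: (-20)(13) − (-17)(-1) = -277
A_5→A_6: (-17)(25) − (3)(13) = -464
A_6→A_7: (3)(23) − (16)(25) = -331
A_7→A_1: (16)(0) − (7)(23) = -161
Σ = -2701
Area = |Σ|/2 = 1350.5.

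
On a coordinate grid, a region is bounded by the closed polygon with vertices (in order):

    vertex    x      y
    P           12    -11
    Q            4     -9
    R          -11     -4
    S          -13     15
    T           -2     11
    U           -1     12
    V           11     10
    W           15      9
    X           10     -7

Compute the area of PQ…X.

468

Σ = (-64) + (-115) + (-217) + (-113) + (-13) + (-142) + (-51) + (-195) + (-26) = -936
Area = |Σ|/2 = 468.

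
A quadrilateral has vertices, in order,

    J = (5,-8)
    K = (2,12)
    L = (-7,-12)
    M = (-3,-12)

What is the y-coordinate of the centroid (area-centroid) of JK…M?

Apply the surveyor's formula. First the cross-terms c_i = x_i·y_{i+1} − x_{i+1}·y_i:
  76, 60, 48, 84  ⇒  2A = 268, A = 134.
Then Σ (y_i + y_{i+1})·c_i = -2528, so ȳ = -2528 / (6·134) = -632/201.

-632/201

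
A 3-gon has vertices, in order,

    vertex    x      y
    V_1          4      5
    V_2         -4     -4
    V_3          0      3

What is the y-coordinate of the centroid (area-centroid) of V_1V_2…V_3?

Apply the shoelace (surveyor's) formula. First the cross-terms c_i = x_i·y_{i+1} − x_{i+1}·y_i:
  4, -12, -12  ⇒  2A = -20, A = -10.
Then Σ (y_i + y_{i+1})·c_i = -80, so ȳ = -80 / (6·(-10)) = 4/3.

4/3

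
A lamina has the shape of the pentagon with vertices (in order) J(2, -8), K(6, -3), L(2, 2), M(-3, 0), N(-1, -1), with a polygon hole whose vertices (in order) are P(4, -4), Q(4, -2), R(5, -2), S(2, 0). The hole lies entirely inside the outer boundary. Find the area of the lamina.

36.5

Outer boundary:
J→K: (2)(-3) − (6)(-8) = 42
K→L: (6)(2) − (2)(-3) = 18
L→M: (2)(0) − (-3)(2) = 6
M→N: (-3)(-1) − (-1)(0) = 3
N→J: (-1)(-8) − (2)(-1) = 10
Σ = 79
Area = |Σ|/2 = 39.5.
Hole:
Apply the shoelace formula: 2A = Σ (x_i·y_{i+1} − x_{i+1}·y_i), indices taken mod 4.
Σ = (8) + (2) + (4) + (-8) = 6
Area = |Σ|/2 = 3.
Net area = 39.5 − 3 = 36.5.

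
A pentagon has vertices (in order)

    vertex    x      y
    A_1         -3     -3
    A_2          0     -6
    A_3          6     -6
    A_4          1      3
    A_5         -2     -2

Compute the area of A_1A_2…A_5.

41

Apply the shoelace formula: 2A = Σ (x_i·y_{i+1} − x_{i+1}·y_i), indices taken mod 5.
Σ = (18) + (36) + (24) + (4) + (0) = 82
Area = |Σ|/2 = 41.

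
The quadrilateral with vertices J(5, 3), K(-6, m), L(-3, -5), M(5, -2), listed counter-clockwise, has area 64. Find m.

3

The doubled signed area Σ (x_i y_{i+1} − x_{i+1} y_i) is linear in m.
With m=0 it equals 104; the coefficient of m is 8 (from the two edges through K).
So 8·m + 104 = 2·64 = 128 ⇒ m = 3.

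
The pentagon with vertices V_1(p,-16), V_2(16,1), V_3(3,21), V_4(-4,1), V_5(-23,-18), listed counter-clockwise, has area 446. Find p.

Write out the shoelace sum; only the two edges meeting at V_1 involve p:
2·Area = [((-23)·(-16) − p·(-18)) + (p·1 − 16·(-16))] + 515
       = 19·p + 1139 = 892
⇒ p = -13.

-13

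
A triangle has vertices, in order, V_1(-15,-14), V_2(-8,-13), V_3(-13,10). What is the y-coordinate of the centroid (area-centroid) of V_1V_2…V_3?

Apply the surveyor's formula. First the cross-terms c_i = x_i·y_{i+1} − x_{i+1}·y_i:
  83, -249, 332  ⇒  2A = 166, A = 83.
Then Σ (y_i + y_{i+1})·c_i = -2822, so ȳ = -2822 / (6·83) = -17/3.

-17/3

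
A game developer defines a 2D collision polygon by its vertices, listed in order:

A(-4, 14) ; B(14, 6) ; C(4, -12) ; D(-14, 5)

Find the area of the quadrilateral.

Apply the shoelace formula: 2A = Σ (x_i·y_{i+1} − x_{i+1}·y_i), indices taken mod 4.
Cross-terms: -220, -192, -148, -176  ⇒  Σ = -736
Area = |Σ|/2 = 368.

368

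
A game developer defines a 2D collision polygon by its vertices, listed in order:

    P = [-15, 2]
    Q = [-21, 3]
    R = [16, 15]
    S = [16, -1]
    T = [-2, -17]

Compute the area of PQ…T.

577.5

Apply the shoelace formula: 2A = Σ (x_i·y_{i+1} − x_{i+1}·y_i), indices taken mod 5.
Σ = (-3) + (-363) + (-256) + (-274) + (-259) = -1155
Area = |Σ|/2 = 577.5.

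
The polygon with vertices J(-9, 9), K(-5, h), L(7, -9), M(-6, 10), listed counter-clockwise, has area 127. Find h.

-7

Write out the shoelace sum; only the two edges meeting at K involve h:
2·Area = [((-9)·h − (-5)·9) + ((-5)·(-9) − 7·h)] + 52
       = -16·h + 142 = 254
⇒ h = -7.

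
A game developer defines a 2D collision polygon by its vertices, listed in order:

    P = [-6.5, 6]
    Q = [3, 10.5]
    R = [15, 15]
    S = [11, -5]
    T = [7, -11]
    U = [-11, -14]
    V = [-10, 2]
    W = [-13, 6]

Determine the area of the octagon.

Cross-terms: -86.25, -112.5, -240, -86, -219, -162, -34, -39  ⇒  Σ = -978.75
Area = |Σ|/2 = 489.375.

489.375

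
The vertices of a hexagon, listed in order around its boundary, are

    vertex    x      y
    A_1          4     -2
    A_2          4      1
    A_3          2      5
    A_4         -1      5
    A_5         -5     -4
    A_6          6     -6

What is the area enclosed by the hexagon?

70

A_1→A_2: (4)(1) − (4)(-2) = 12
A_2→A_3: (4)(5) − (2)(1) = 18
A_3→A_4: (2)(5) − (-1)(5) = 15
A_4→A_5: (-1)(-4) − (-5)(5) = 29
A_5→A_6: (-5)(-6) − (6)(-4) = 54
A_6→A_1: (6)(-2) − (4)(-6) = 12
Σ = 140
Area = |Σ|/2 = 70.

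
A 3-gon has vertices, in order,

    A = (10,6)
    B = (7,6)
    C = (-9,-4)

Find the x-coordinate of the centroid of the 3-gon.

Apply the shoelace (surveyor's) formula. First the cross-terms c_i = x_i·y_{i+1} − x_{i+1}·y_i:
  18, 26, -14  ⇒  2A = 30, A = 15.
Then Σ (x_i + x_{i+1})·c_i = 240, so x̄ = 240 / (6·15) = 8/3.

8/3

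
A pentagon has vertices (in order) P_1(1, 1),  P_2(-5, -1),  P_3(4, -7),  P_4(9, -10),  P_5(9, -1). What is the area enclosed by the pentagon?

78.5

Apply Gauss's area formula: 2A = Σ (x_i·y_{i+1} − x_{i+1}·y_i), indices taken mod 5.
Cross-terms: 4, 39, 23, 81, 10  ⇒  Σ = 157
Area = |Σ|/2 = 78.5.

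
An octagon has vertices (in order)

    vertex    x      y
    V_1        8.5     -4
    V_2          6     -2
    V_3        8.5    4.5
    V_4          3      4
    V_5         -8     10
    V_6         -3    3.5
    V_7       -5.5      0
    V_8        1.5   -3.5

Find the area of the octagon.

98.875

Σ = (7) + (44) + (20.5) + (62) + (2) + (19.25) + (19.25) + (23.75) = 197.75
Area = |Σ|/2 = 98.875.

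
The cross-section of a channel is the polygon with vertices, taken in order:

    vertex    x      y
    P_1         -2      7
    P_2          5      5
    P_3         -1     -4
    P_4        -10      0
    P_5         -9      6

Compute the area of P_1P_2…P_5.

Σ = (-45) + (-15) + (-40) + (-60) + (-51) = -211
Area = |Σ|/2 = 105.5.

105.5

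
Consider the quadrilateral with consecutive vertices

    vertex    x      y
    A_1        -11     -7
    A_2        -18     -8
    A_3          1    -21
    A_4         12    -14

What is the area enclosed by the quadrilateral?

174

Apply the surveyor's formula: 2A = Σ (x_i·y_{i+1} − x_{i+1}·y_i), indices taken mod 4.
Σ = (-38) + (386) + (238) + (-238) = 348
Area = |Σ|/2 = 174.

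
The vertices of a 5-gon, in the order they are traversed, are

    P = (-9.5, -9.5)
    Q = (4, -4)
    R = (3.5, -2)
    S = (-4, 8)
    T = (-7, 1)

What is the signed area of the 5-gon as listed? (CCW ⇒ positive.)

Cross-terms: 76, 6, 20, 52, 76  ⇒  Σ = 230
Signed area = Σ/2 = 115 (positive ⇒ counter-clockwise traversal).

115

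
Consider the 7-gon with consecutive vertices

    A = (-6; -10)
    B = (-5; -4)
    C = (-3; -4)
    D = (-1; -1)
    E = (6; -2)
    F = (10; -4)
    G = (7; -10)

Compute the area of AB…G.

Apply the surveyor's formula: 2A = Σ (x_i·y_{i+1} − x_{i+1}·y_i), indices taken mod 7.
Σ = (-26) + (8) + (-1) + (8) + (-4) + (-72) + (-130) = -217
Area = |Σ|/2 = 108.5.

108.5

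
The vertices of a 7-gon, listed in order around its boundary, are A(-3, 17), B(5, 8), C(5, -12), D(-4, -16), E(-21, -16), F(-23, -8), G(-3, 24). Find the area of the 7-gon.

682

Apply the shoelace formula: 2A = Σ (x_i·y_{i+1} − x_{i+1}·y_i), indices taken mod 7.
Σ = (-109) + (-100) + (-128) + (-272) + (-200) + (-576) + (21) = -1364
Area = |Σ|/2 = 682.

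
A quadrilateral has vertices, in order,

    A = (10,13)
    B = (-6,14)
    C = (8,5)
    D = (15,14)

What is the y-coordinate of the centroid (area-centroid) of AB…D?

32/3

Apply the shoelace formula. First the cross-terms c_i = x_i·y_{i+1} − x_{i+1}·y_i:
  218, -142, 37, 55  ⇒  2A = 168, A = 84.
Then Σ (y_i + y_{i+1})·c_i = 5376, so ȳ = 5376 / (6·84) = 32/3.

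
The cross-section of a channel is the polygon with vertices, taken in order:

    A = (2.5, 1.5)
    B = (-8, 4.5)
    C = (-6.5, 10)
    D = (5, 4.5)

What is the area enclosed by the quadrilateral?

55.25

Apply the shoelace formula: 2A = Σ (x_i·y_{i+1} − x_{i+1}·y_i), indices taken mod 4.
A→B: (2.5)(4.5) − (-8)(1.5) = 23.25
B→C: (-8)(10) − (-6.5)(4.5) = -50.75
C→D: (-6.5)(4.5) − (5)(10) = -79.25
D→A: (5)(1.5) − (2.5)(4.5) = -3.75
Σ = -110.5
Area = |Σ|/2 = 55.25.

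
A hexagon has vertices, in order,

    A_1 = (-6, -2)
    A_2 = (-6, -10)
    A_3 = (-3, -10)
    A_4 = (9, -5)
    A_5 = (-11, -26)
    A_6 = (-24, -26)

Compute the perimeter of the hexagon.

96

|A_1A_2| = √((0)² + (-8)²) = √64 = 8
|A_2A_3| = √((3)² + (0)²) = √9 = 3
|A_3A_4| = √((12)² + (5)²) = √169 = 13
|A_4A_5| = √((-20)² + (-21)²) = √841 = 29
|A_5A_6| = √((-13)² + (0)²) = √169 = 13
|A_6A_1| = √((18)² + (24)²) = √900 = 30
Perimeter = 8 + 3 + 13 + 29 + 13 + 30 = 96.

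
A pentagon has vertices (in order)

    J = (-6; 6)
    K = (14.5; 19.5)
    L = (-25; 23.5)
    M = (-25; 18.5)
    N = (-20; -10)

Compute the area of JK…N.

Σ = (-204) + (828.25) + (125) + (620) + (-180) = 1189.25
Area = |Σ|/2 = 594.625.

594.625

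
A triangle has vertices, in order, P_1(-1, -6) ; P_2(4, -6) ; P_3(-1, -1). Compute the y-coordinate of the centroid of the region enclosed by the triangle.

-13/3

Apply the shoelace formula. First the cross-terms c_i = x_i·y_{i+1} − x_{i+1}·y_i:
  30, -10, 5  ⇒  2A = 25, A = 12.5.
Then Σ (y_i + y_{i+1})·c_i = -325, so ȳ = -325 / (6·12.5) = -13/3.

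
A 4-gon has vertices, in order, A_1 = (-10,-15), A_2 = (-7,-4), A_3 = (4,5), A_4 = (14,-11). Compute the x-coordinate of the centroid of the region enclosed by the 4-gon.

Apply the shoelace formula. First the cross-terms c_i = x_i·y_{i+1} − x_{i+1}·y_i:
  -65, -19, -114, -320  ⇒  2A = -518, A = -259.
Then Σ (x_i + x_{i+1})·c_i = -2170, so x̄ = -2170 / (6·(-259)) = 155/111.

155/111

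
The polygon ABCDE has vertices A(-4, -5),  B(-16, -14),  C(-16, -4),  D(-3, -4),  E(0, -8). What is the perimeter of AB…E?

48

|AB| = √((-12)² + (-9)²) = √225 = 15
|BC| = √((0)² + (10)²) = √100 = 10
|CD| = √((13)² + (0)²) = √169 = 13
|DE| = √((3)² + (-4)²) = √25 = 5
|EA| = √((-4)² + (3)²) = √25 = 5
Perimeter = 15 + 10 + 13 + 5 + 5 = 48.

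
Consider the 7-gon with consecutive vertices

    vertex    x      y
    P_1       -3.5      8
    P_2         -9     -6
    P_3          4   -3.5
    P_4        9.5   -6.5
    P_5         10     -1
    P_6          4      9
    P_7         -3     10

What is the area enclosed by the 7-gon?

191.625

Cross-terms: 93, 55.5, 7.25, 55.5, 94, 67, 11  ⇒  Σ = 383.25
Area = |Σ|/2 = 191.625.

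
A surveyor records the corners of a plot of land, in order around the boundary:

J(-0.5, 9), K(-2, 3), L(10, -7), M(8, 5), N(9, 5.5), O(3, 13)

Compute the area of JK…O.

Apply Gauss's area formula: 2A = Σ (x_i·y_{i+1} − x_{i+1}·y_i), indices taken mod 6.
Σ = (16.5) + (-16) + (106) + (-1) + (100.5) + (33.5) = 239.5
Area = |Σ|/2 = 119.75.

119.75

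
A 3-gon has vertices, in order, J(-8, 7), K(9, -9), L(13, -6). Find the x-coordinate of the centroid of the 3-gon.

14/3

Apply Gauss's area formula. First the cross-terms c_i = x_i·y_{i+1} − x_{i+1}·y_i:
  9, 63, 43  ⇒  2A = 115, A = 57.5.
Then Σ (x_i + x_{i+1})·c_i = 1610, so x̄ = 1610 / (6·57.5) = 14/3.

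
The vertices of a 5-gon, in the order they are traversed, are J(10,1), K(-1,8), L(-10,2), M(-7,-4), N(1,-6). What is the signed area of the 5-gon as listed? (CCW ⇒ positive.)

Cross-terms: 81, 78, 54, 46, 61  ⇒  Σ = 320
Signed area = Σ/2 = 160 (positive ⇒ counter-clockwise traversal).

160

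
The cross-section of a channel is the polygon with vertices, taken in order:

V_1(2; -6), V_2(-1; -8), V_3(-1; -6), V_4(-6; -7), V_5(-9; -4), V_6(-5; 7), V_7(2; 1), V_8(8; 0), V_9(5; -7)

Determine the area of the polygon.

Σ = (-22) + (-2) + (-29) + (-39) + (-83) + (-19) + (-8) + (-56) + (-16) = -274
Area = |Σ|/2 = 137.

137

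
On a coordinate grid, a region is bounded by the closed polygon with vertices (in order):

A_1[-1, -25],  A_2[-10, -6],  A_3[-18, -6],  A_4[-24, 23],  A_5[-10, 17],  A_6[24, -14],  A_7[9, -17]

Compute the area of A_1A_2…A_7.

910

Σ = (-244) + (-48) + (-558) + (-178) + (-268) + (-282) + (-242) = -1820
Area = |Σ|/2 = 910.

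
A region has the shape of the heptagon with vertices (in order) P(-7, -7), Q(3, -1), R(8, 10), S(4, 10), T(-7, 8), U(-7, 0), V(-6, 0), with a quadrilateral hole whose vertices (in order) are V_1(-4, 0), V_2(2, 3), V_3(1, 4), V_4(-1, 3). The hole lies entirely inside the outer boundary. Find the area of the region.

147

Outer boundary:
Apply the shoelace formula: 2A = Σ (x_i·y_{i+1} − x_{i+1}·y_i), indices taken mod 7.
P→Q: (-7)(-1) − (3)(-7) = 28
Q→R: (3)(10) − (8)(-1) = 38
R→S: (8)(10) − (4)(10) = 40
S→T: (4)(8) − (-7)(10) = 102
T→U: (-7)(0) − (-7)(8) = 56
U→V: (-7)(0) − (-6)(0) = 0
V→P: (-6)(-7) − (-7)(0) = 42
Σ = 306
Area = |Σ|/2 = 153.
Hole:
Apply the shoelace formula: 2A = Σ (x_i·y_{i+1} − x_{i+1}·y_i), indices taken mod 4.
Σ = (-12) + (5) + (7) + (12) = 12
Area = |Σ|/2 = 6.
Net area = 153 − 6 = 147.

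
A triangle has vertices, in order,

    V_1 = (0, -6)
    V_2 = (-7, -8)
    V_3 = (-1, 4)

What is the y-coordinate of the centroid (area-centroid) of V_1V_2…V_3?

-10/3

Apply the surveyor's formula. First the cross-terms c_i = x_i·y_{i+1} − x_{i+1}·y_i:
  -42, -36, 6  ⇒  2A = -72, A = -36.
Then Σ (y_i + y_{i+1})·c_i = 720, so ȳ = 720 / (6·(-36)) = -10/3.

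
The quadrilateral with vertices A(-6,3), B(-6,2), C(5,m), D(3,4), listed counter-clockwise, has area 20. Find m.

1

Write out the shoelace sum; only the two edges meeting at C involve m:
2·Area = [((-6)·m − 5·2) + (5·4 − 3·m)] + 39
       = -9·m + 49 = 40
⇒ m = 1.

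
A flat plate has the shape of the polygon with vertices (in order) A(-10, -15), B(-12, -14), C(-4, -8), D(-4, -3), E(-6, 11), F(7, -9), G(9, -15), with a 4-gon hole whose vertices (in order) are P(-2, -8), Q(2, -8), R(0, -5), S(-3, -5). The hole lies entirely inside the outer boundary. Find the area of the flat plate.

196.5

Outer boundary:
Cross-terms: -40, 40, -20, -62, -23, -24, -285  ⇒  Σ = -414
Area = |Σ|/2 = 207.
Hole:
Σ = (32) + (-10) + (-15) + (14) = 21
Area = |Σ|/2 = 10.5.
Net area = 207 − 10.5 = 196.5.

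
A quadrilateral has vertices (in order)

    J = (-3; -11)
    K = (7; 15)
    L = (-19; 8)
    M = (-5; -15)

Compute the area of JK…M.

Cross-terms: 32, 341, 325, 10  ⇒  Σ = 708
Area = |Σ|/2 = 354.

354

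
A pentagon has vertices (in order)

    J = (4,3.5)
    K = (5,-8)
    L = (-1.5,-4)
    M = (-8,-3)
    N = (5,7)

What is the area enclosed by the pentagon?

Σ = (-49.5) + (-32) + (-27.5) + (-41) + (-10.5) = -160.5
Area = |Σ|/2 = 80.25.

80.25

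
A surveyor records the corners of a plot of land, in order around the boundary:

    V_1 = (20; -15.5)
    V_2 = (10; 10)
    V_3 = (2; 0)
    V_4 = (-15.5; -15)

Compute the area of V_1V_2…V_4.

Σ = (355) + (-20) + (-30) + (540.25) = 845.25
Area = |Σ|/2 = 422.625.

422.625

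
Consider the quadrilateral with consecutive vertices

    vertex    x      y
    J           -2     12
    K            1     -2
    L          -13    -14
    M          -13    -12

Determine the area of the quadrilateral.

127

Apply the shoelace (surveyor's) formula: 2A = Σ (x_i·y_{i+1} − x_{i+1}·y_i), indices taken mod 4.
J→K: (-2)(-2) − (1)(12) = -8
K→L: (1)(-14) − (-13)(-2) = -40
L→M: (-13)(-12) − (-13)(-14) = -26
M→J: (-13)(12) − (-2)(-12) = -180
Σ = -254
Area = |Σ|/2 = 127.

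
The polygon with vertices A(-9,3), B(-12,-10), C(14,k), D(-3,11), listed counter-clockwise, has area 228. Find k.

The doubled signed area Σ (x_i y_{i+1} − x_{i+1} y_i) is linear in k.
With k=0 it equals 510; the coefficient of k is -9 (from the two edges through C).
So -9·k + 510 = 2·228 = 456 ⇒ k = 6.

6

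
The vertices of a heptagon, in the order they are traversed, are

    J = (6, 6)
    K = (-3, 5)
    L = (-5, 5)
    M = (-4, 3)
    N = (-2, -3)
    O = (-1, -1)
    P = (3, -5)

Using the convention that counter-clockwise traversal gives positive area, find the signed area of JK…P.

68

Apply the surveyor's formula: 2A = Σ (x_i·y_{i+1} − x_{i+1}·y_i), indices taken mod 7.
Σ = (48) + (10) + (5) + (18) + (-1) + (8) + (48) = 136
Signed area = Σ/2 = 68 (positive ⇒ counter-clockwise traversal).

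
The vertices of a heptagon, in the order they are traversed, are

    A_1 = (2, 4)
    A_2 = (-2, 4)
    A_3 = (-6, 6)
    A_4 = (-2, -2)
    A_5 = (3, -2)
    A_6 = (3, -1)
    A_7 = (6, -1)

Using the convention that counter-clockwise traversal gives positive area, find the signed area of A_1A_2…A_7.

A_1→A_2: (2)(4) − (-2)(4) = 16
A_2→A_3: (-2)(6) − (-6)(4) = 12
A_3→A_4: (-6)(-2) − (-2)(6) = 24
A_4→A_5: (-2)(-2) − (3)(-2) = 10
A_5→A_6: (3)(-1) − (3)(-2) = 3
A_6→A_7: (3)(-1) − (6)(-1) = 3
A_7→A_1: (6)(4) − (2)(-1) = 26
Σ = 94
Signed area = Σ/2 = 47 (positive ⇒ counter-clockwise traversal).

47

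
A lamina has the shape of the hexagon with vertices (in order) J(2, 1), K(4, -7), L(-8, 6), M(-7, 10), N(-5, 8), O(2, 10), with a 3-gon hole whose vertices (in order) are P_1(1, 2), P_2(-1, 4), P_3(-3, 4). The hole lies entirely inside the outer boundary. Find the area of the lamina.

Outer boundary:
Apply the shoelace formula: 2A = Σ (x_i·y_{i+1} − x_{i+1}·y_i), indices taken mod 6.
Σ = (-18) + (-32) + (-38) + (-6) + (-66) + (-18) = -178
Area = |Σ|/2 = 89.
Hole:
Σ = (6) + (8) + (-10) = 4
Area = |Σ|/2 = 2.
Net area = 89 − 2 = 87.

87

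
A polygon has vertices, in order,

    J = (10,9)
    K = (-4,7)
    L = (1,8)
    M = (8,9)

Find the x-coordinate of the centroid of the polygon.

11/3

Apply the shoelace formula. First the cross-terms c_i = x_i·y_{i+1} − x_{i+1}·y_i:
  106, -39, -55, -18  ⇒  2A = -6, A = -3.
Then Σ (x_i + x_{i+1})·c_i = -66, so x̄ = -66 / (6·(-3)) = 11/3.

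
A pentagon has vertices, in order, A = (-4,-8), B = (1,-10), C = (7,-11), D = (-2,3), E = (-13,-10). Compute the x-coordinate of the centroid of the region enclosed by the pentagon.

Apply the shoelace formula. First the cross-terms c_i = x_i·y_{i+1} − x_{i+1}·y_i:
  48, 59, -1, 59, 64  ⇒  2A = 229, A = 114.5.
Then Σ (x_i + x_{i+1})·c_i = -1650, so x̄ = -1650 / (6·114.5) = -550/229.

-550/229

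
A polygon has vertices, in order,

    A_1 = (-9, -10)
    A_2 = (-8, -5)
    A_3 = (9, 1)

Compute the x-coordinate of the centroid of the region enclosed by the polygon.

Apply Gauss's area formula. First the cross-terms c_i = x_i·y_{i+1} − x_{i+1}·y_i:
  -35, 37, -81  ⇒  2A = -79, A = -39.5.
Then Σ (x_i + x_{i+1})·c_i = 632, so x̄ = 632 / (6·(-39.5)) = -8/3.

-8/3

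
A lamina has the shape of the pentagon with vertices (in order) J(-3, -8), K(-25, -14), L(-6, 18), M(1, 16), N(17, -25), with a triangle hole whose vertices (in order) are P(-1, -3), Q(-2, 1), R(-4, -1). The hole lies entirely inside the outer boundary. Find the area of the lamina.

652

Outer boundary:
Apply Gauss's area formula: 2A = Σ (x_i·y_{i+1} − x_{i+1}·y_i), indices taken mod 5.
Σ = (-158) + (-534) + (-114) + (-297) + (-211) = -1314
Area = |Σ|/2 = 657.
Hole:
Σ = (-7) + (6) + (11) = 10
Area = |Σ|/2 = 5.
Net area = 657 − 5 = 652.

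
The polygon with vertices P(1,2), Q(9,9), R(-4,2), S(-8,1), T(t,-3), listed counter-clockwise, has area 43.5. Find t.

Write out the shoelace sum; only the two edges meeting at T involve t:
2·Area = [((-8)·(-3) − t·1) + (t·2 − 1·(-3))] + 57
       = 1·t + 84 = 87
⇒ t = 3.

3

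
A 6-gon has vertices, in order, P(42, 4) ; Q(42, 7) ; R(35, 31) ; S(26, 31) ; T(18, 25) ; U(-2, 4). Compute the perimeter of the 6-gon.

|PQ| = √((0)² + (3)²) = √9 = 3
|QR| = √((-7)² + (24)²) = √625 = 25
|RS| = √((-9)² + (0)²) = √81 = 9
|ST| = √((-8)² + (-6)²) = √100 = 10
|TU| = √((-20)² + (-21)²) = √841 = 29
|UP| = √((44)² + (0)²) = √1936 = 44
Perimeter = 3 + 25 + 9 + 10 + 29 + 44 = 120.

120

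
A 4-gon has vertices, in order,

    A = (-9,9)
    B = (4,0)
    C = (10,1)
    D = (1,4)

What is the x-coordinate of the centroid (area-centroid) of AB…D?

305/156

Apply the shoelace formula. First the cross-terms c_i = x_i·y_{i+1} − x_{i+1}·y_i:
  -36, 4, 39, 45  ⇒  2A = 52, A = 26.
Then Σ (x_i + x_{i+1})·c_i = 305, so x̄ = 305 / (6·26) = 305/156.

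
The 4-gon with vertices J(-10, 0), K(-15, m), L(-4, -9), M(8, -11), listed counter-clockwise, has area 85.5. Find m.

-5

The doubled signed area Σ (x_i y_{i+1} − x_{i+1} y_i) is linear in m.
With m=0 it equals 141; the coefficient of m is -6 (from the two edges through K).
So -6·m + 141 = 2·85.5 = 171 ⇒ m = -5.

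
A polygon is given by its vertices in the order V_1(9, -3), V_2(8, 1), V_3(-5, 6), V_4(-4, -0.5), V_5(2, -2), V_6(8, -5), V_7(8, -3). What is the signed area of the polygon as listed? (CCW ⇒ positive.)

Apply Gauss's area formula: 2A = Σ (x_i·y_{i+1} − x_{i+1}·y_i), indices taken mod 7.
Cross-terms: 33, 53, 26.5, 9, 6, 16, 3  ⇒  Σ = 146.5
Signed area = Σ/2 = 73.25 (positive ⇒ counter-clockwise traversal).

73.25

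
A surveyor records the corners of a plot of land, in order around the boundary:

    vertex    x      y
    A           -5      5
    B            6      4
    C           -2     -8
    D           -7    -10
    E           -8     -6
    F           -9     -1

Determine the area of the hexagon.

Apply Gauss's area formula: 2A = Σ (x_i·y_{i+1} − x_{i+1}·y_i), indices taken mod 6.
Cross-terms: -50, -40, -36, -38, -46, -50  ⇒  Σ = -260
Area = |Σ|/2 = 130.

130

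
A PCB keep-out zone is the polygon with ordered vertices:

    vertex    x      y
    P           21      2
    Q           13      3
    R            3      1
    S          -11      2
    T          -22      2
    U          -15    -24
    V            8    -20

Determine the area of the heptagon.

783

Apply the shoelace formula: 2A = Σ (x_i·y_{i+1} − x_{i+1}·y_i), indices taken mod 7.
Σ = (37) + (4) + (17) + (22) + (558) + (492) + (436) = 1566
Area = |Σ|/2 = 783.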